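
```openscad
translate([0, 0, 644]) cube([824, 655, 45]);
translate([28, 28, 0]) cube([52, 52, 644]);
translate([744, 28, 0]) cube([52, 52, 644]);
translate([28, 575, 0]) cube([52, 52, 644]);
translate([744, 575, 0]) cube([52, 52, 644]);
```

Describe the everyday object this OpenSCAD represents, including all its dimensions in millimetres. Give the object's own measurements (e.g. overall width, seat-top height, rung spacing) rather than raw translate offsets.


A table: top 824 mm (x) × 655 mm (y), 45 mm thick, upper face at z = 689 mm, on four 52×52 mm square legs, each inset 28 mm from the nearest pair of top edges from z = 0 to the bottom of the top.


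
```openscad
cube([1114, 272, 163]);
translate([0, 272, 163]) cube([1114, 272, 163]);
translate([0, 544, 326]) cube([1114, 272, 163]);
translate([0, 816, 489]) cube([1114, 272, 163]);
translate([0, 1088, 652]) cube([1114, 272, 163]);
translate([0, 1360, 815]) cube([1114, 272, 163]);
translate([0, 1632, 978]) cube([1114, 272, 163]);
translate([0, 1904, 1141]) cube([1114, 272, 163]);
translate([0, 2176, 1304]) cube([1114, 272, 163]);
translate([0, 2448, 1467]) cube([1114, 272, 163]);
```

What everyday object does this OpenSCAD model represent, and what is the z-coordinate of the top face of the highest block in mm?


A staircase. The total rise is 1630 mm.

10 identical blocks, each offset up and back from the previous — a staircase. Each step is 163 mm tall and there are 10 of them, so the total rise is 10 × 163 = 1630 mm.


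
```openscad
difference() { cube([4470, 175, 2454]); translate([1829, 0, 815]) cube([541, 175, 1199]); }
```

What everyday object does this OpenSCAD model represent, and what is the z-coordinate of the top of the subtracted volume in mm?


A wall with a window opening. The window head height is 2014 mm.

A wall with a rectangular opening subtracted — a window. Sill at z = 815, opening 1199 mm tall, so the head is at 815 + 1199 = 2014 mm.


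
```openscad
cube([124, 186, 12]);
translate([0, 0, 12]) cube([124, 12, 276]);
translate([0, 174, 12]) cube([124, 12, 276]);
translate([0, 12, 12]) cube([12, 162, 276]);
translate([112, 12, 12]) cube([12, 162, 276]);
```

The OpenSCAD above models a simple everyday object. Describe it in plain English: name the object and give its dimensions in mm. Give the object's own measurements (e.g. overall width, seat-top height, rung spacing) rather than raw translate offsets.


An open-topped rectangular box: outside dimensions 124×186×288 mm, with a uniform wall and base thickness of 12 mm. The base is a full 124×186 slab on the floor; four walls sit on top of the base. The front and back walls (the −y and +y sides) span the full width; the two side walls fit between them.


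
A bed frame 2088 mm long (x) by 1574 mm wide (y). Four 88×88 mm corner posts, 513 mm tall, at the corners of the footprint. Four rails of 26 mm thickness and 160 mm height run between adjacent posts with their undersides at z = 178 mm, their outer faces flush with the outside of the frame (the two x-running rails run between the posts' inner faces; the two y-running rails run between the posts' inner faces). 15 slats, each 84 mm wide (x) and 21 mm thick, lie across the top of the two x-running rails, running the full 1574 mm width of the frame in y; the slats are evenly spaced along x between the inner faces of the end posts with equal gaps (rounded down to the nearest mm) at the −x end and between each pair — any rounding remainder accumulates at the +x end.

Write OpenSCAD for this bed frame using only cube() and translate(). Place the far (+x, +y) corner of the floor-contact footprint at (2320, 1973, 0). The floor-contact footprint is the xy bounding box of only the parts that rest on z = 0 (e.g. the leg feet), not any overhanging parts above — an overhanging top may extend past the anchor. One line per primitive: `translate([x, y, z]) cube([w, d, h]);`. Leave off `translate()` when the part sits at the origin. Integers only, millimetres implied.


translate([232, 399, 0]) cube([88, 88, 513]);
translate([232, 1885, 0]) cube([88, 88, 513]);
translate([2232, 399, 0]) cube([88, 88, 513]);
translate([2232, 1885, 0]) cube([88, 88, 513]);
translate([320, 399, 178]) cube([1912, 26, 160]);
translate([320, 1947, 178]) cube([1912, 26, 160]);
translate([232, 487, 178]) cube([26, 1398, 160]);
translate([2294, 487, 178]) cube([26, 1398, 160]);
translate([360, 399, 338]) cube([84, 1574, 21]);
translate([484, 399, 338]) cube([84, 1574, 21]);
translate([608, 399, 338]) cube([84, 1574, 21]);
translate([732, 399, 338]) cube([84, 1574, 21]);
translate([856, 399, 338]) cube([84, 1574, 21]);
translate([980, 399, 338]) cube([84, 1574, 21]);
translate([1104, 399, 338]) cube([84, 1574, 21]);
translate([1228, 399, 338]) cube([84, 1574, 21]);
translate([1352, 399, 338]) cube([84, 1574, 21]);
translate([1476, 399, 338]) cube([84, 1574, 21]);
translate([1600, 399, 338]) cube([84, 1574, 21]);
translate([1724, 399, 338]) cube([84, 1574, 21]);
translate([1848, 399, 338]) cube([84, 1574, 21]);
translate([1972, 399, 338]) cube([84, 1574, 21]);
translate([2096, 399, 338]) cube([84, 1574, 21]);


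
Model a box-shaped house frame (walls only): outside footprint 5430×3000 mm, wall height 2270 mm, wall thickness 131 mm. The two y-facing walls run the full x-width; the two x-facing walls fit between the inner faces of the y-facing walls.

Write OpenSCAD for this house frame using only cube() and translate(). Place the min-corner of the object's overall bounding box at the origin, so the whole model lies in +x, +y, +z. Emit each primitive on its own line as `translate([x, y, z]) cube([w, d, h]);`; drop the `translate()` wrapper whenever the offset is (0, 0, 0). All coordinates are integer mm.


cube([5430, 131, 2270]);
translate([0, 2869, 0]) cube([5430, 131, 2270]);
translate([0, 131, 0]) cube([131, 2738, 2270]);
translate([5299, 131, 0]) cube([131, 2738, 2270]);


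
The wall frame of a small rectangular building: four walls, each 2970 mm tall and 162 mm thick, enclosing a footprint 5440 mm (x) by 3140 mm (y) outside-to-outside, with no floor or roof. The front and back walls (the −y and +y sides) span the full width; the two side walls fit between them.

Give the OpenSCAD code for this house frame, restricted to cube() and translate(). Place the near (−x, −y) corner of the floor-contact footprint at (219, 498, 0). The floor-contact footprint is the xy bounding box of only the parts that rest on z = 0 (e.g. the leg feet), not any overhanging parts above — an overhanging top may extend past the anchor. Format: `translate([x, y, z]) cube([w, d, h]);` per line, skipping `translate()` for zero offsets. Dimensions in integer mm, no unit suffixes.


translate([219, 498, 0]) cube([5440, 162, 2970]);
translate([219, 3476, 0]) cube([5440, 162, 2970]);
translate([219, 660, 0]) cube([162, 2816, 2970]);
translate([5497, 660, 0]) cube([162, 2816, 2970]);


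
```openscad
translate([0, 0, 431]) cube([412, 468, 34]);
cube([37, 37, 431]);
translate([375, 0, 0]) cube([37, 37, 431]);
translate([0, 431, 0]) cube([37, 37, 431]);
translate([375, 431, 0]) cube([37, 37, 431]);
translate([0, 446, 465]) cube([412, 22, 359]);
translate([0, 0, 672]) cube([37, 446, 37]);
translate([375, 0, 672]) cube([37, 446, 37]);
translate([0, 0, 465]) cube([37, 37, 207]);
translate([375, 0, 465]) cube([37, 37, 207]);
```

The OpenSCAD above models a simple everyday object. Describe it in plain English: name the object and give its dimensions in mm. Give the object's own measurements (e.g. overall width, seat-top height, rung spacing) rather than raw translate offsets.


A chair. The seat is a 412×468×34 mm slab with its top at z = 465 mm, on four 37×37 mm corner legs (flush with the seat edges, standing on z = 0). A flat backrest 22 mm thick, 359 mm tall, spans the full seat width and rises from the seat top along its +y edge, rear face flush with the rear of the seat. Two armrests of 37×37 mm section run along each side from the seat's front edge to the front of the backrest, top faces 244 mm above the seat top and outer faces flush with the seat's x-edges; a 37×37 mm post under the front of each armrest stands on the seat at the front corner.


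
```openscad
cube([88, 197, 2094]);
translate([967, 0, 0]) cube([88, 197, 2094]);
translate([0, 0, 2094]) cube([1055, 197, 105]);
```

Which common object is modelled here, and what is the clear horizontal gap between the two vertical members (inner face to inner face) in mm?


A door frame. The clear opening width is 879 mm.

Two 2094 mm tall posts with a header on top — a door frame. The left jamb is 88 mm wide at x = 0; the right jamb starts at x = 967. The clear opening is 967 − 88 = 879 mm.


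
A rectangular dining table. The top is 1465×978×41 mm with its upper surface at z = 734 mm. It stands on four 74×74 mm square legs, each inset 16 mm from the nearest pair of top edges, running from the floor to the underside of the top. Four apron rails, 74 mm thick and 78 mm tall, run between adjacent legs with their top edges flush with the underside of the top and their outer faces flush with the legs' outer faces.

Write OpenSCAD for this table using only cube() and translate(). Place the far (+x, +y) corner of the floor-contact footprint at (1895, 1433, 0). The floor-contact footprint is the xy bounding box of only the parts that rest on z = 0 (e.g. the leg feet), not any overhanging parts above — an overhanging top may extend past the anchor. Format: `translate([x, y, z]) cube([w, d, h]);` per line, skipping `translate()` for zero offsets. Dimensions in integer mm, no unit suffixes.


translate([446, 471, 693]) cube([1465, 978, 41]);
translate([462, 487, 0]) cube([74, 74, 693]);
translate([1821, 487, 0]) cube([74, 74, 693]);
translate([462, 1359, 0]) cube([74, 74, 693]);
translate([1821, 1359, 0]) cube([74, 74, 693]);
translate([536, 487, 615]) cube([1285, 74, 78]);
translate([536, 1359, 615]) cube([1285, 74, 78]);
translate([462, 561, 615]) cube([74, 798, 78]);
translate([1821, 561, 615]) cube([74, 798, 78]);


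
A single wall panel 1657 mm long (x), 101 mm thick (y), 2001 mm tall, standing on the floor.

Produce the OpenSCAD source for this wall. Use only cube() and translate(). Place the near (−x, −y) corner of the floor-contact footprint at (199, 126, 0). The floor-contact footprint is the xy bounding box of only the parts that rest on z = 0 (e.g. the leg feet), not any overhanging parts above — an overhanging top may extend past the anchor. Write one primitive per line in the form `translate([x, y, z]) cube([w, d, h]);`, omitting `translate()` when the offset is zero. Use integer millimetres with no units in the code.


translate([199, 126, 0]) cube([1657, 101, 2001]);


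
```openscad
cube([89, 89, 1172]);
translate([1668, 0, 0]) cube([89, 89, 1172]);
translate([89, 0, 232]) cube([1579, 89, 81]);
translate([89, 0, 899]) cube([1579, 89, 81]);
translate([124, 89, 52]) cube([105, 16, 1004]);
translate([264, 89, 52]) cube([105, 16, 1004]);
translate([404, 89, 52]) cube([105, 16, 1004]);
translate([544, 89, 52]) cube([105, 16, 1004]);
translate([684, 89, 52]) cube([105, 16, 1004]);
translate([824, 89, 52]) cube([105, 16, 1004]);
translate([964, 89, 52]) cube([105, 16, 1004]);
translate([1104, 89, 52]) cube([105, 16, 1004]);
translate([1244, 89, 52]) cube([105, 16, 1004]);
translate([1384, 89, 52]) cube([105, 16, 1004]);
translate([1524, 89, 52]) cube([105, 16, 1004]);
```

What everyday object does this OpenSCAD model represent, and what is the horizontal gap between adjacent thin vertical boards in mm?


A fence section. The picket gap is 35 mm.

Two posts, two rails, 11 pickets — a fence section. Span 1579 mm holds 11 pickets of 105 mm with 12 equal gaps: ⌊(1579 − 11·105) / 12⌋ = 35 mm.


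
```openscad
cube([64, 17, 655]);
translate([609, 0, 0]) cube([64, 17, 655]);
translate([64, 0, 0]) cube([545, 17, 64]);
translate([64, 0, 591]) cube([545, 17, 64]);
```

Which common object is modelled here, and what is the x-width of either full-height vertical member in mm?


A picture frame. The border width is 64 mm.

Four thin pieces enclosing a rectangular opening — a picture frame. The two full-height stiles are 655 mm tall; the top rail sits at z = 591 and is 64 mm tall, so the border above the opening is 655 − 591 = 64 mm, matching the stile x-width.


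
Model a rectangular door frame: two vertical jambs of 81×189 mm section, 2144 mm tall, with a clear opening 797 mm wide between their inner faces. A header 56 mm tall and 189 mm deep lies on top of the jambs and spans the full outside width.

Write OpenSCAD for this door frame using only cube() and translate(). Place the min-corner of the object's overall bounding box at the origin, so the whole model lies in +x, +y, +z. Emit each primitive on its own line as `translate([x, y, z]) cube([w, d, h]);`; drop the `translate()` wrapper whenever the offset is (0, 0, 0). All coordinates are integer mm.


cube([81, 189, 2144]);
translate([878, 0, 0]) cube([81, 189, 2144]);
translate([0, 0, 2144]) cube([959, 189, 56]);


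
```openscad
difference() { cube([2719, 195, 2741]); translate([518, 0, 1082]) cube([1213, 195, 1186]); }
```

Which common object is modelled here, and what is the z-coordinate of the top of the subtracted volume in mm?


A wall with a window opening. The window head height is 2268 mm.

A wall with a rectangular opening subtracted — a window. Sill at z = 1082, opening 1186 mm tall, so the head is at 1082 + 1186 = 2268 mm.


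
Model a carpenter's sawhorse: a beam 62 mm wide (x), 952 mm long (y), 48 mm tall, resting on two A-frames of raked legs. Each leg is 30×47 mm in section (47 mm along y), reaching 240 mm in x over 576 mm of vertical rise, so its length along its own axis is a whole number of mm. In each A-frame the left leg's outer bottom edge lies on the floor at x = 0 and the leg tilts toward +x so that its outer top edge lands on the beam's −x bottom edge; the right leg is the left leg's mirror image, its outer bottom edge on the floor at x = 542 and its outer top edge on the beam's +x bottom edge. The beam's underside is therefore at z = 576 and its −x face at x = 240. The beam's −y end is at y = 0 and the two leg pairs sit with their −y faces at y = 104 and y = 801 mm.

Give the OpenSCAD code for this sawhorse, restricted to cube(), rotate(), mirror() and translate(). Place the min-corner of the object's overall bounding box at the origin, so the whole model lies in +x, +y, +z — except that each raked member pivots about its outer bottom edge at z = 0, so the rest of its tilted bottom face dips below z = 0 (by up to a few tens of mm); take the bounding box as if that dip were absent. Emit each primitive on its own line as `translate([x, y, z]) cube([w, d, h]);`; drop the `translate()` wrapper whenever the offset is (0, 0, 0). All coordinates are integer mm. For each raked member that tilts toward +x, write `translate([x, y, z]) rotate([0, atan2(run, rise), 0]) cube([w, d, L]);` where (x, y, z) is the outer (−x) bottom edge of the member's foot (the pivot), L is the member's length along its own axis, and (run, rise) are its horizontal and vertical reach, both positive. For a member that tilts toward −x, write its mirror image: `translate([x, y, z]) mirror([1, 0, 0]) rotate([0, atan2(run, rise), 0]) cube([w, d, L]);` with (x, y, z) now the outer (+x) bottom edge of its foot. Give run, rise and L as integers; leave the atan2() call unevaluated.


// leg length = √(240² + 576²) = 624
// right-leg outer foot x = 2·240 + 62 = 542
// beam min-corner = (240, 0, 576)
translate([240, 0, 576]) cube([62, 952, 48]);
translate([0, 104, 0]) rotate([0, atan2(240, 576), 0]) cube([30, 47, 624]);
translate([542, 104, 0]) mirror([1, 0, 0]) rotate([0, atan2(240, 576), 0]) cube([30, 47, 624]);
translate([0, 801, 0]) rotate([0, atan2(240, 576), 0]) cube([30, 47, 624]);
translate([542, 801, 0]) mirror([1, 0, 0]) rotate([0, atan2(240, 576), 0]) cube([30, 47, 624]);


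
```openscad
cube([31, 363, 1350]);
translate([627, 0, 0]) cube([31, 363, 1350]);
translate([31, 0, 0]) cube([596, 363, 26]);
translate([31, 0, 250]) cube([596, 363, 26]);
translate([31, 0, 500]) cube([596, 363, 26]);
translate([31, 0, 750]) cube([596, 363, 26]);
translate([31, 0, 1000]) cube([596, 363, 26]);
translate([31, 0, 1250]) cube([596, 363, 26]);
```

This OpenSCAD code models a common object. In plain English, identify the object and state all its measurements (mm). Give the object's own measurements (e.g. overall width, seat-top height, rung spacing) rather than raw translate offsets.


An open bookshelf. Two side panels, each 31 mm thick, 363 mm deep and 1350 mm tall, stand 658 mm apart (outside-to-outside). Between them sit 6 shelves, each 26 mm thick and 363 mm deep, spanning the full gap between the sides. The bottom shelf rests on the floor (its underside at z = 0) and the clear gap between one shelf's top and the next shelf's underside is 224 mm.


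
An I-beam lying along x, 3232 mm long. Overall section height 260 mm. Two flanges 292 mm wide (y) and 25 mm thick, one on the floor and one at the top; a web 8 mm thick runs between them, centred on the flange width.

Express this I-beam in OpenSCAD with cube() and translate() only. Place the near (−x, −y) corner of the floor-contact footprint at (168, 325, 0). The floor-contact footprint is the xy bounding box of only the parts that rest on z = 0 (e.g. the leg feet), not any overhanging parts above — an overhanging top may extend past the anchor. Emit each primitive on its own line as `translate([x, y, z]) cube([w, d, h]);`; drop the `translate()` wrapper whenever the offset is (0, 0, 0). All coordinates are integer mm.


translate([168, 325, 0]) cube([3232, 292, 25]);
translate([168, 467, 25]) cube([3232, 8, 210]);
translate([168, 325, 235]) cube([3232, 292, 25]);


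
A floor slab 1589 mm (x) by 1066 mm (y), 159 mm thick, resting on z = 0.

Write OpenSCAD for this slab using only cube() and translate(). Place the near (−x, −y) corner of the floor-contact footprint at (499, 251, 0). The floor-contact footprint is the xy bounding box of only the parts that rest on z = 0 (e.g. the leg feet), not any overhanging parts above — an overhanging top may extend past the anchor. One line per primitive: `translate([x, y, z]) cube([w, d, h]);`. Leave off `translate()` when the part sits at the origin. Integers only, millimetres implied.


translate([499, 251, 0]) cube([1589, 1066, 159]);


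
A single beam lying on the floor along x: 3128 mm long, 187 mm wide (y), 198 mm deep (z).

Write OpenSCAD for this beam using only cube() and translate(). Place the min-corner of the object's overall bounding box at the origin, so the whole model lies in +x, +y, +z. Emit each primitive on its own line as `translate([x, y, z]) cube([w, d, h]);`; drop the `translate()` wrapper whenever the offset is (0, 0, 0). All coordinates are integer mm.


cube([3128, 187, 198]);


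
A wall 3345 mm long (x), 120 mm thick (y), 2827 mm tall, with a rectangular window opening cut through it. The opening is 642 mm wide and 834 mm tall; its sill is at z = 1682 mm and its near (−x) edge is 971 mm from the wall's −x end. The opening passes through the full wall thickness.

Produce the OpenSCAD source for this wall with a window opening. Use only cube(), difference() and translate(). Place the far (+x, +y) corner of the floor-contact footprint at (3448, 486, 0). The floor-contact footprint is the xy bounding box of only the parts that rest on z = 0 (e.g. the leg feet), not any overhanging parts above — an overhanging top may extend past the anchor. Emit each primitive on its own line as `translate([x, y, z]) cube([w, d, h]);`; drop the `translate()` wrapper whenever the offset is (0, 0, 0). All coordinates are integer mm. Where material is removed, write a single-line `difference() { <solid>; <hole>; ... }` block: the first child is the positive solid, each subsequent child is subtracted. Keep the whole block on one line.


difference() { translate([103, 366, 0]) cube([3345, 120, 2827]); translate([1074, 366, 1682]) cube([642, 120, 834]); }


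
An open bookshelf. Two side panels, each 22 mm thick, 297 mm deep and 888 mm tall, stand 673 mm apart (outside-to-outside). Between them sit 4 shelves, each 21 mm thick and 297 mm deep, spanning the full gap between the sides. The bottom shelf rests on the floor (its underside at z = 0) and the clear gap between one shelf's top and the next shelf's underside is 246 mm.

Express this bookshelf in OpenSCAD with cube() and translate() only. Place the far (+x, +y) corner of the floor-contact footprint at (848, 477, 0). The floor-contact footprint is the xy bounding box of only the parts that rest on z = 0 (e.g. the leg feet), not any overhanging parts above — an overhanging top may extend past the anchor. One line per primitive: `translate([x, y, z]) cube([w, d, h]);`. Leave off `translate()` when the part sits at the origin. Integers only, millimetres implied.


translate([175, 180, 0]) cube([22, 297, 888]);
translate([826, 180, 0]) cube([22, 297, 888]);
translate([197, 180, 0]) cube([629, 297, 21]);
translate([197, 180, 267]) cube([629, 297, 21]);
translate([197, 180, 534]) cube([629, 297, 21]);
translate([197, 180, 801]) cube([629, 297, 21]);


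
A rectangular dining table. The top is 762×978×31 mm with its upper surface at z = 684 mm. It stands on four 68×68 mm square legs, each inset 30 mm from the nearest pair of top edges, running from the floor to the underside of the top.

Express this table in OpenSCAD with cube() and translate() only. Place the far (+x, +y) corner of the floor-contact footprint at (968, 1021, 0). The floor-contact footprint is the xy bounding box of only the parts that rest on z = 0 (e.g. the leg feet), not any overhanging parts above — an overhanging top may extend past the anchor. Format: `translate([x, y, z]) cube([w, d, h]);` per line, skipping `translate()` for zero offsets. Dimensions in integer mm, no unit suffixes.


// leg_h = 684 - 31 = 653
translate([236, 73, 653]) cube([762, 978, 31]);
translate([266, 103, 0]) cube([68, 68, 653]);
translate([900, 103, 0]) cube([68, 68, 653]);
translate([266, 953, 0]) cube([68, 68, 653]);
translate([900, 953, 0]) cube([68, 68, 653]);


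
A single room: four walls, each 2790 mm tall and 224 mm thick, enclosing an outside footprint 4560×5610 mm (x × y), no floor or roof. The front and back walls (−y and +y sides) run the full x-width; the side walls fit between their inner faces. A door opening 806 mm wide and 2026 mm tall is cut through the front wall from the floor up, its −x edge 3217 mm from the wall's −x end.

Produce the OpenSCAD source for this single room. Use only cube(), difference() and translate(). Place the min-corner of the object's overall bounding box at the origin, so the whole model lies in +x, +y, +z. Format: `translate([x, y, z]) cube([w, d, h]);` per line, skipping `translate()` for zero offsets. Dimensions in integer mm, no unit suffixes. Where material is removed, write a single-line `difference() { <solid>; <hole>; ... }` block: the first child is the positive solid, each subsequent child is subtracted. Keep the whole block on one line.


difference() { cube([4560, 224, 2790]); translate([3217, 0, 0]) cube([806, 224, 2026]); }
translate([0, 5386, 0]) cube([4560, 224, 2790]);
translate([0, 224, 0]) cube([224, 5162, 2790]);
translate([4336, 224, 0]) cube([224, 5162, 2790]);


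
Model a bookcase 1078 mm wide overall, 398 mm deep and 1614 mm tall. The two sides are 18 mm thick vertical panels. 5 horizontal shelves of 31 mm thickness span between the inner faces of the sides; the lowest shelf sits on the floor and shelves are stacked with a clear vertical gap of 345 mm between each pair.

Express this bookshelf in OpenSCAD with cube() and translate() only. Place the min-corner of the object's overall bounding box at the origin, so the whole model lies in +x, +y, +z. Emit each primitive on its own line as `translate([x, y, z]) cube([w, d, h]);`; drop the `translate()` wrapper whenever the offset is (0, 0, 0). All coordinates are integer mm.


cube([18, 398, 1614]);
translate([1060, 0, 0]) cube([18, 398, 1614]);
translate([18, 0, 0]) cube([1042, 398, 31]);
translate([18, 0, 376]) cube([1042, 398, 31]);
translate([18, 0, 752]) cube([1042, 398, 31]);
translate([18, 0, 1128]) cube([1042, 398, 31]);
translate([18, 0, 1504]) cube([1042, 398, 31]);


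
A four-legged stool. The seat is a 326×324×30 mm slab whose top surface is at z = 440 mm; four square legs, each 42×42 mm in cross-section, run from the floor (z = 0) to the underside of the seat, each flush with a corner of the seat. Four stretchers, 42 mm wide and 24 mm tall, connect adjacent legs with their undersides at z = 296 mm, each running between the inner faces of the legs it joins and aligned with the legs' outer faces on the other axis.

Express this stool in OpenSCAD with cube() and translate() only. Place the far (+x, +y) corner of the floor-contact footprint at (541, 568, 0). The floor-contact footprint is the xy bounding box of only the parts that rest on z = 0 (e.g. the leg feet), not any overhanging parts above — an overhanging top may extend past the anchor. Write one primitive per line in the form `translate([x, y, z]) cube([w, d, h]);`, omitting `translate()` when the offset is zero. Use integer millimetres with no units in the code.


translate([215, 244, 410]) cube([326, 324, 30]);
translate([215, 244, 0]) cube([42, 42, 410]);
translate([499, 244, 0]) cube([42, 42, 410]);
translate([215, 526, 0]) cube([42, 42, 410]);
translate([499, 526, 0]) cube([42, 42, 410]);
translate([257, 244, 296]) cube([242, 42, 24]);
translate([257, 526, 296]) cube([242, 42, 24]);
translate([215, 286, 296]) cube([42, 240, 24]);
translate([499, 286, 296]) cube([42, 240, 24]);


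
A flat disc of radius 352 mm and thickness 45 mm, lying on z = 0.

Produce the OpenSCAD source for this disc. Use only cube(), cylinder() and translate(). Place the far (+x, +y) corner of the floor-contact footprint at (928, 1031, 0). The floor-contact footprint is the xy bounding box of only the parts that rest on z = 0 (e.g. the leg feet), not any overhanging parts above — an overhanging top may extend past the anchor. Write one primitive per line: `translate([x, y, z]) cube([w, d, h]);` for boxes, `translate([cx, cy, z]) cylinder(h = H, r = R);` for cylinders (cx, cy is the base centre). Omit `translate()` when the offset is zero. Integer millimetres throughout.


translate([576, 679, 0]) cylinder(h = 45, r = 352);


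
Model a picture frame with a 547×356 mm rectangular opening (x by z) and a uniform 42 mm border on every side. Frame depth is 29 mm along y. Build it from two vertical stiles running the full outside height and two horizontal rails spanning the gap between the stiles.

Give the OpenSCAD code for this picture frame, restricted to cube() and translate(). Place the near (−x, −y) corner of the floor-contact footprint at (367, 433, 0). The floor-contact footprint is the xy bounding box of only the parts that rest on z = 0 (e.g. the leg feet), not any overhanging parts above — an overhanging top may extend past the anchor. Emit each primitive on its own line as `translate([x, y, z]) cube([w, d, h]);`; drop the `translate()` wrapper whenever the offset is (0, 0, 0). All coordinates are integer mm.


translate([367, 433, 0]) cube([42, 29, 440]);
translate([956, 433, 0]) cube([42, 29, 440]);
translate([409, 433, 0]) cube([547, 29, 42]);
translate([409, 433, 398]) cube([547, 29, 42]);


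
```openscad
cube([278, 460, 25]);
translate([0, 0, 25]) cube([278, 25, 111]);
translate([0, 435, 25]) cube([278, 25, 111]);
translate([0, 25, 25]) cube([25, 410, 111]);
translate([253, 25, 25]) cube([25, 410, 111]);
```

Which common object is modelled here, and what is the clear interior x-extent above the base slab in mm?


An open box. The internal width is 228 mm.

A 278×460 base slab with four walls standing on it — an open box. The base is 278 mm wide and the walls are 25 mm thick, so the internal width is 278 − 2 × 25 = 228 mm.


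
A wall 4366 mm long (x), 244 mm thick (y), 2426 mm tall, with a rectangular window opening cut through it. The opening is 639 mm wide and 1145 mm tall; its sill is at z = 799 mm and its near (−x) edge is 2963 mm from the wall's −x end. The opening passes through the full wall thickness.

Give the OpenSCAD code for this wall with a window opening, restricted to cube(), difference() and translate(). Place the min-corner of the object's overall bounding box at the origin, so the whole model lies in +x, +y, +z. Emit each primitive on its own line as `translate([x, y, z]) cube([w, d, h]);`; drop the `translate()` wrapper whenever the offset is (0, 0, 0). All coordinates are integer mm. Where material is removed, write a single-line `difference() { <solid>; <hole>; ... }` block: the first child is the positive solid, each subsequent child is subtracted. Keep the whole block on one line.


difference() { cube([4366, 244, 2426]); translate([2963, 0, 799]) cube([639, 244, 1145]); }


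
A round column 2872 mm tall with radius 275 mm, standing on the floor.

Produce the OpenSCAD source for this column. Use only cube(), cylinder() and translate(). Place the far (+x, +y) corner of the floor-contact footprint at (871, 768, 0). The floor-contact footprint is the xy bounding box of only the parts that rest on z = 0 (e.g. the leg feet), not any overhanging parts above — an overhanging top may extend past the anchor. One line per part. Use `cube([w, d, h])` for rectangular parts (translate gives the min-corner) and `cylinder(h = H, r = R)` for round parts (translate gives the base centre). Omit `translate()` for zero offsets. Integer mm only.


translate([596, 493, 0]) cylinder(h = 2872, r = 275);


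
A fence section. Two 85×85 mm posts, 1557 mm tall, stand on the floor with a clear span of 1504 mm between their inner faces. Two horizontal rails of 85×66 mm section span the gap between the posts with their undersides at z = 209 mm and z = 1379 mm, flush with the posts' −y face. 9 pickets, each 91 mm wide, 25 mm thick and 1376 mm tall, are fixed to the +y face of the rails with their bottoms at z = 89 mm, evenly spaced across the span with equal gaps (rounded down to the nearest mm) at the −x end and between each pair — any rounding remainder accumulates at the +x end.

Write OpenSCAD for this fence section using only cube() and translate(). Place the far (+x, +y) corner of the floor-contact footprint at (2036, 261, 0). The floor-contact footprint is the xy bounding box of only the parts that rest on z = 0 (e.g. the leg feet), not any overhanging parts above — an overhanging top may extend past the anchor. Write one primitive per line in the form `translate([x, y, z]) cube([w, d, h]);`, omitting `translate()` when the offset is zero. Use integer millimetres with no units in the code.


translate([362, 176, 0]) cube([85, 85, 1557]);
translate([1951, 176, 0]) cube([85, 85, 1557]);
translate([447, 176, 209]) cube([1504, 85, 66]);
translate([447, 176, 1379]) cube([1504, 85, 66]);
translate([515, 261, 89]) cube([91, 25, 1376]);
translate([674, 261, 89]) cube([91, 25, 1376]);
translate([833, 261, 89]) cube([91, 25, 1376]);
translate([992, 261, 89]) cube([91, 25, 1376]);
translate([1151, 261, 89]) cube([91, 25, 1376]);
translate([1310, 261, 89]) cube([91, 25, 1376]);
translate([1469, 261, 89]) cube([91, 25, 1376]);
translate([1628, 261, 89]) cube([91, 25, 1376]);
translate([1787, 261, 89]) cube([91, 25, 1376]);


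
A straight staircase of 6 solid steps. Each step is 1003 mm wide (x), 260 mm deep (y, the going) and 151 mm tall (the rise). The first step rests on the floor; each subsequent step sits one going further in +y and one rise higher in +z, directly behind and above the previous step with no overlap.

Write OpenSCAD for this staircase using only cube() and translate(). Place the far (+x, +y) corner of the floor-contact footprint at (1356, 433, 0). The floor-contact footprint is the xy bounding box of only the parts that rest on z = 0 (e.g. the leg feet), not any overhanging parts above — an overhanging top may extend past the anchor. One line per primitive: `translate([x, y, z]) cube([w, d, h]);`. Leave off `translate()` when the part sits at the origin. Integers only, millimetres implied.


translate([353, 173, 0]) cube([1003, 260, 151]);
translate([353, 433, 151]) cube([1003, 260, 151]);
translate([353, 693, 302]) cube([1003, 260, 151]);
translate([353, 953, 453]) cube([1003, 260, 151]);
translate([353, 1213, 604]) cube([1003, 260, 151]);
translate([353, 1473, 755]) cube([1003, 260, 151]);


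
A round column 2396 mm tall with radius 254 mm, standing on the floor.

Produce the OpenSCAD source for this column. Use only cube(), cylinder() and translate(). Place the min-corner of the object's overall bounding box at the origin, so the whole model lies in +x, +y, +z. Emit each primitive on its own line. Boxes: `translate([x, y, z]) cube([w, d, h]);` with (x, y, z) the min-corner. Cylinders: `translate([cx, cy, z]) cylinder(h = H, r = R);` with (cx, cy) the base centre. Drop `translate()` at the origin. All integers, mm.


translate([254, 254, 0]) cylinder(h = 2396, r = 254);


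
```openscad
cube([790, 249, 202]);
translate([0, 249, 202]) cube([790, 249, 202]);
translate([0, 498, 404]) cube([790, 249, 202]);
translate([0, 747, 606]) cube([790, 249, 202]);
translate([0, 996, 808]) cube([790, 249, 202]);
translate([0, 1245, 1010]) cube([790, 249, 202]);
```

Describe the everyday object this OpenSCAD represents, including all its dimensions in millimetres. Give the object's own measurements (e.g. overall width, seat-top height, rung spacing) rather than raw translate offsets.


A straight staircase of 6 solid steps. Each step is 790 mm wide (x), 249 mm deep (y, the going) and 202 mm tall (the rise). The first step rests on the floor; each subsequent step sits one going further in +y and one rise higher in +z, directly behind and above the previous step with no overlap.


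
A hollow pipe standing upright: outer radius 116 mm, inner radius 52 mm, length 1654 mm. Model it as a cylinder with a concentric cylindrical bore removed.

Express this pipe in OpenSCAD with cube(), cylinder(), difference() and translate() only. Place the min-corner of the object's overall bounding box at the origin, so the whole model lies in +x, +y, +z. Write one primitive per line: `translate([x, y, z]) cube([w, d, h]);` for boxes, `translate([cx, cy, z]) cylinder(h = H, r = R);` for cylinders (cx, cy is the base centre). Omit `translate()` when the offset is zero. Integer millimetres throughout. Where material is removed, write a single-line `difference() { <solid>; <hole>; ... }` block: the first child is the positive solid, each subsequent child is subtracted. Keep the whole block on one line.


difference() { translate([116, 116, 0]) cylinder(h = 1654, r = 116); translate([116, 116, 0]) cylinder(h = 1654, r = 52); }


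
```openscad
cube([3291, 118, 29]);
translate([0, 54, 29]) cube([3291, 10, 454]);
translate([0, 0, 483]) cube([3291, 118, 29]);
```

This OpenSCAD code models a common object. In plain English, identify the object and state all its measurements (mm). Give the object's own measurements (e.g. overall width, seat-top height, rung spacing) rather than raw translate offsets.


An I-beam lying along x, 3291 mm long. Overall section height 512 mm. Two flanges 118 mm wide (y) and 29 mm thick, one on the floor and one at the top; a web 10 mm thick runs between them, centred on the flange width.


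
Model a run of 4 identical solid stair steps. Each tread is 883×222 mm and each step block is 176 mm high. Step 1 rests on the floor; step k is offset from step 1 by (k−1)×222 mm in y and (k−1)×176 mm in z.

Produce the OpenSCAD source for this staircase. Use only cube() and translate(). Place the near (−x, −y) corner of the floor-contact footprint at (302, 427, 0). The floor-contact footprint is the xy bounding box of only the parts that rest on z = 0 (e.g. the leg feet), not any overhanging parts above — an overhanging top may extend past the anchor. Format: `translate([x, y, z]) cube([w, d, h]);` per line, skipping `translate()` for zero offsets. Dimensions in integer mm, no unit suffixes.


translate([302, 427, 0]) cube([883, 222, 176]);
translate([302, 649, 176]) cube([883, 222, 176]);
translate([302, 871, 352]) cube([883, 222, 176]);
translate([302, 1093, 528]) cube([883, 222, 176]);


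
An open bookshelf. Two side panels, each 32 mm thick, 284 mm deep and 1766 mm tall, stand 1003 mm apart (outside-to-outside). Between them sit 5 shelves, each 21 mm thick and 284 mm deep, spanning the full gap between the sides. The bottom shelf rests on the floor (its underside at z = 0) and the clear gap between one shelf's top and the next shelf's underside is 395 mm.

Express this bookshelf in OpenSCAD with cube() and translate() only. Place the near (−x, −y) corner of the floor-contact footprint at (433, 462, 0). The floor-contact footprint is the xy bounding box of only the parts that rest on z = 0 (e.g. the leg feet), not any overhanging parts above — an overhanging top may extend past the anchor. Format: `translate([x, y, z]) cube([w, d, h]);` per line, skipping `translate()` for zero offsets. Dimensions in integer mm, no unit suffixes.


translate([433, 462, 0]) cube([32, 284, 1766]);
translate([1404, 462, 0]) cube([32, 284, 1766]);
translate([465, 462, 0]) cube([939, 284, 21]);
translate([465, 462, 416]) cube([939, 284, 21]);
translate([465, 462, 832]) cube([939, 284, 21]);
translate([465, 462, 1248]) cube([939, 284, 21]);
translate([465, 462, 1664]) cube([939, 284, 21]);


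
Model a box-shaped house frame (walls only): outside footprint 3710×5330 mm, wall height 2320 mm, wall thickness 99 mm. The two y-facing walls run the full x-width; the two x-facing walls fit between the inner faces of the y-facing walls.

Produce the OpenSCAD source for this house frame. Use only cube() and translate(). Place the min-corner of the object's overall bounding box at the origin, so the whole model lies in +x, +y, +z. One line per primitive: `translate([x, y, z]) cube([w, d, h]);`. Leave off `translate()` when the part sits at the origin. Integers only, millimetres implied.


cube([3710, 99, 2320]);
translate([0, 5231, 0]) cube([3710, 99, 2320]);
translate([0, 99, 0]) cube([99, 5132, 2320]);
translate([3611, 99, 0]) cube([99, 5132, 2320]);


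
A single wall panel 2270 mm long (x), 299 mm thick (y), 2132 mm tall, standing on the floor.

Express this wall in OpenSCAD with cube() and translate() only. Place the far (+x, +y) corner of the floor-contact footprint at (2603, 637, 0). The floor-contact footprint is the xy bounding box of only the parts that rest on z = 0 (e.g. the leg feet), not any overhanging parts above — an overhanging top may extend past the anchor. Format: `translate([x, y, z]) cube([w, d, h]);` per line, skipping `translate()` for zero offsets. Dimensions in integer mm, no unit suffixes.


translate([333, 338, 0]) cube([2270, 299, 2132]);


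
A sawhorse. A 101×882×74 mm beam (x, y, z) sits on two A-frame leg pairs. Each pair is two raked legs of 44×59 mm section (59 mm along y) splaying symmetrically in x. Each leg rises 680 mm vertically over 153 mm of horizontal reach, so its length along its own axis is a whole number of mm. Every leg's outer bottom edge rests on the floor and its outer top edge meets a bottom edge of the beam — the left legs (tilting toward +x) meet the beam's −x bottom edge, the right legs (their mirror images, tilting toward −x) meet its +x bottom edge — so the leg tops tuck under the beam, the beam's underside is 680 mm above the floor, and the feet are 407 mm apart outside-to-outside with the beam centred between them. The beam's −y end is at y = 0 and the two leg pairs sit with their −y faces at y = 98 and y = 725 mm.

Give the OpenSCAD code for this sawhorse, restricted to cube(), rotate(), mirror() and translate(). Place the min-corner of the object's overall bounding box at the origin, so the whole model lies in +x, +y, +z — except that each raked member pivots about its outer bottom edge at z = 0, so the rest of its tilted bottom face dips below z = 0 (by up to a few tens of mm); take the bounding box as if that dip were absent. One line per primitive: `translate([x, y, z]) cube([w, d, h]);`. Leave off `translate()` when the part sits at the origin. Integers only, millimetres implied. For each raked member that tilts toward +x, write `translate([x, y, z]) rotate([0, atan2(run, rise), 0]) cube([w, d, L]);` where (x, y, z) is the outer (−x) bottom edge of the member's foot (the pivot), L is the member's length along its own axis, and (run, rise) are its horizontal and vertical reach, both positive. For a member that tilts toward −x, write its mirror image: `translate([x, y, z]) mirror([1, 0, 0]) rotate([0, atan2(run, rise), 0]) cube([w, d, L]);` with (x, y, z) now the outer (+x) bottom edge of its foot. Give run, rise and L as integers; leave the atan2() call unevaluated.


// leg length = √(153² + 680²) = 697
// right-leg outer foot x = 2·153 + 101 = 407
// beam min-corner = (153, 0, 680)
translate([153, 0, 680]) cube([101, 882, 74]);
translate([0, 98, 0]) rotate([0, atan2(153, 680), 0]) cube([44, 59, 697]);
translate([407, 98, 0]) mirror([1, 0, 0]) rotate([0, atan2(153, 680), 0]) cube([44, 59, 697]);
translate([0, 725, 0]) rotate([0, atan2(153, 680), 0]) cube([44, 59, 697]);
translate([407, 725, 0]) mirror([1, 0, 0]) rotate([0, atan2(153, 680), 0]) cube([44, 59, 697]);
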